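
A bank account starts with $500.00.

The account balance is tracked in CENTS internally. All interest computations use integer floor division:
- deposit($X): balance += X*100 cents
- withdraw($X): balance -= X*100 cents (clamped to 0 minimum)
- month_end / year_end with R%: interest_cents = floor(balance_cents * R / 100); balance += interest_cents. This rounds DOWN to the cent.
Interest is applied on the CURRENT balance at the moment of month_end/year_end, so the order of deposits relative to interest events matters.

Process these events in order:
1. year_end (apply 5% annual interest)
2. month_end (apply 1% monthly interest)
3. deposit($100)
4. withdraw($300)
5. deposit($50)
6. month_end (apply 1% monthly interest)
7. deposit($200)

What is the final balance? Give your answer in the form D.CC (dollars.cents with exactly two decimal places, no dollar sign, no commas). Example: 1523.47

After 1 (year_end (apply 5% annual interest)): balance=$525.00 total_interest=$25.00
After 2 (month_end (apply 1% monthly interest)): balance=$530.25 total_interest=$30.25
After 3 (deposit($100)): balance=$630.25 total_interest=$30.25
After 4 (withdraw($300)): balance=$330.25 total_interest=$30.25
After 5 (deposit($50)): balance=$380.25 total_interest=$30.25
After 6 (month_end (apply 1% monthly interest)): balance=$384.05 total_interest=$34.05
After 7 (deposit($200)): balance=$584.05 total_interest=$34.05

Answer: 584.05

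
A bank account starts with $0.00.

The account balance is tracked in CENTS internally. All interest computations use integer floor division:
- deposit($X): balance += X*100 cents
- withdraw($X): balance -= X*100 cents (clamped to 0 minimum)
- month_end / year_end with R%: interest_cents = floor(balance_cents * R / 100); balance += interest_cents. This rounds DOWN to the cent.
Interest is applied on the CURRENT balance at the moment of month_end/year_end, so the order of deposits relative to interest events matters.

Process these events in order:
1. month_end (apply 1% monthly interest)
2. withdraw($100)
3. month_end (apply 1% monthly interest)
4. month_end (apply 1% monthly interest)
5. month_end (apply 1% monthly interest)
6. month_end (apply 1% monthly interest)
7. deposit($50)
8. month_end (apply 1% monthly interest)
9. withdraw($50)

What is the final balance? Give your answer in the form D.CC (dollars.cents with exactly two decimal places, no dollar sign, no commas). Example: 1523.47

After 1 (month_end (apply 1% monthly interest)): balance=$0.00 total_interest=$0.00
After 2 (withdraw($100)): balance=$0.00 total_interest=$0.00
After 3 (month_end (apply 1% monthly interest)): balance=$0.00 total_interest=$0.00
After 4 (month_end (apply 1% monthly interest)): balance=$0.00 total_interest=$0.00
After 5 (month_end (apply 1% monthly interest)): balance=$0.00 total_interest=$0.00
After 6 (month_end (apply 1% monthly interest)): balance=$0.00 total_interest=$0.00
After 7 (deposit($50)): balance=$50.00 total_interest=$0.00
After 8 (month_end (apply 1% monthly interest)): balance=$50.50 total_interest=$0.50
After 9 (withdraw($50)): balance=$0.50 total_interest=$0.50

Answer: 0.50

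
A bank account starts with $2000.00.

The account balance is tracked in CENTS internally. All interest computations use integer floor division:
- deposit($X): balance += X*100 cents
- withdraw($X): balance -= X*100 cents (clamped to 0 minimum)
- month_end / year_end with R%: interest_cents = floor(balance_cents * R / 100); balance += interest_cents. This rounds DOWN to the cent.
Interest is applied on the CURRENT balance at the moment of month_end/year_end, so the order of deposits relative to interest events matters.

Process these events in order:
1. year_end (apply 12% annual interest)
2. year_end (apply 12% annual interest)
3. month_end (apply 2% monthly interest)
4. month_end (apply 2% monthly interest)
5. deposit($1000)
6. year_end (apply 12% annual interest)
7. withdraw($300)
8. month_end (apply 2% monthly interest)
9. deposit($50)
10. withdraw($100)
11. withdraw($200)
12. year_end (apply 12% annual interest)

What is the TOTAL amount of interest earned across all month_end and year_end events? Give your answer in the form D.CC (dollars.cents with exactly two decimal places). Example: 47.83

After 1 (year_end (apply 12% annual interest)): balance=$2240.00 total_interest=$240.00
After 2 (year_end (apply 12% annual interest)): balance=$2508.80 total_interest=$508.80
After 3 (month_end (apply 2% monthly interest)): balance=$2558.97 total_interest=$558.97
After 4 (month_end (apply 2% monthly interest)): balance=$2610.14 total_interest=$610.14
After 5 (deposit($1000)): balance=$3610.14 total_interest=$610.14
After 6 (year_end (apply 12% annual interest)): balance=$4043.35 total_interest=$1043.35
After 7 (withdraw($300)): balance=$3743.35 total_interest=$1043.35
After 8 (month_end (apply 2% monthly interest)): balance=$3818.21 total_interest=$1118.21
After 9 (deposit($50)): balance=$3868.21 total_interest=$1118.21
After 10 (withdraw($100)): balance=$3768.21 total_interest=$1118.21
After 11 (withdraw($200)): balance=$3568.21 total_interest=$1118.21
After 12 (year_end (apply 12% annual interest)): balance=$3996.39 total_interest=$1546.39

Answer: 1546.39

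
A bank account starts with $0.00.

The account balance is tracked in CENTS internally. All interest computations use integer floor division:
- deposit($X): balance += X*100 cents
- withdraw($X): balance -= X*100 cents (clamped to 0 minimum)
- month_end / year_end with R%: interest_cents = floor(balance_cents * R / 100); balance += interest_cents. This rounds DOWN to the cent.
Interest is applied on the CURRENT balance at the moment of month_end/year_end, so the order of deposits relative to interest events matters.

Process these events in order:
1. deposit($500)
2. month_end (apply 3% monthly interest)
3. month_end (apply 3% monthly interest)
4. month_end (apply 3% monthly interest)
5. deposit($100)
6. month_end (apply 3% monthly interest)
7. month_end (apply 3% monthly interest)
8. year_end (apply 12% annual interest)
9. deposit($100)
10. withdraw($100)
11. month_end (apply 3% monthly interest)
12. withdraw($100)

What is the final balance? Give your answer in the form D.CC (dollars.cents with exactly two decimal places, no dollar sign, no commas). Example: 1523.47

After 1 (deposit($500)): balance=$500.00 total_interest=$0.00
After 2 (month_end (apply 3% monthly interest)): balance=$515.00 total_interest=$15.00
After 3 (month_end (apply 3% monthly interest)): balance=$530.45 total_interest=$30.45
After 4 (month_end (apply 3% monthly interest)): balance=$546.36 total_interest=$46.36
After 5 (deposit($100)): balance=$646.36 total_interest=$46.36
After 6 (month_end (apply 3% monthly interest)): balance=$665.75 total_interest=$65.75
After 7 (month_end (apply 3% monthly interest)): balance=$685.72 total_interest=$85.72
After 8 (year_end (apply 12% annual interest)): balance=$768.00 total_interest=$168.00
After 9 (deposit($100)): balance=$868.00 total_interest=$168.00
After 10 (withdraw($100)): balance=$768.00 total_interest=$168.00
After 11 (month_end (apply 3% monthly interest)): balance=$791.04 total_interest=$191.04
After 12 (withdraw($100)): balance=$691.04 total_interest=$191.04

Answer: 691.04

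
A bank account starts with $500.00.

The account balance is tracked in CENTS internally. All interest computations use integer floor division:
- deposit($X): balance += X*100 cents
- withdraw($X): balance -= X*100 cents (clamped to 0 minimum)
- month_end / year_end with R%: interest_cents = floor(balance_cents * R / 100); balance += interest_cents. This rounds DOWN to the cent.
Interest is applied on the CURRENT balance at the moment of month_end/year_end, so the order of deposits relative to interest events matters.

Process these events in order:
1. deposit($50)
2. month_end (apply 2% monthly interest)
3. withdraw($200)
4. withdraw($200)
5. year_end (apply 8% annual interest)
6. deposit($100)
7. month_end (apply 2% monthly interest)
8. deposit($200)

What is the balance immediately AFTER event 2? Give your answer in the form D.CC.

After 1 (deposit($50)): balance=$550.00 total_interest=$0.00
After 2 (month_end (apply 2% monthly interest)): balance=$561.00 total_interest=$11.00

Answer: 561.00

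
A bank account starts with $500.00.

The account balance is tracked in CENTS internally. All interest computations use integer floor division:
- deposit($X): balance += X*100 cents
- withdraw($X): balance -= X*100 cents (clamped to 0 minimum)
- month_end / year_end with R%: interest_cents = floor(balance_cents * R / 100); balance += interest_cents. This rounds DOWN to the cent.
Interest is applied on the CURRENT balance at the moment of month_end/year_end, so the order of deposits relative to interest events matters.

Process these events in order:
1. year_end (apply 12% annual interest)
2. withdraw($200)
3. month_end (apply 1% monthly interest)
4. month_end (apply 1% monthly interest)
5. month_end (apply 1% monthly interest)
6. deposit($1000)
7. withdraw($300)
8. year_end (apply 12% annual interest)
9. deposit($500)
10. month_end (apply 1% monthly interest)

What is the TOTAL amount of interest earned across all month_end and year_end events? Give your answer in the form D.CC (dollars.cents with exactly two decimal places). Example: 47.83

Answer: 216.39

Derivation:
After 1 (year_end (apply 12% annual interest)): balance=$560.00 total_interest=$60.00
After 2 (withdraw($200)): balance=$360.00 total_interest=$60.00
After 3 (month_end (apply 1% monthly interest)): balance=$363.60 total_interest=$63.60
After 4 (month_end (apply 1% monthly interest)): balance=$367.23 total_interest=$67.23
After 5 (month_end (apply 1% monthly interest)): balance=$370.90 total_interest=$70.90
After 6 (deposit($1000)): balance=$1370.90 total_interest=$70.90
After 7 (withdraw($300)): balance=$1070.90 total_interest=$70.90
After 8 (year_end (apply 12% annual interest)): balance=$1199.40 total_interest=$199.40
After 9 (deposit($500)): balance=$1699.40 total_interest=$199.40
After 10 (month_end (apply 1% monthly interest)): balance=$1716.39 total_interest=$216.39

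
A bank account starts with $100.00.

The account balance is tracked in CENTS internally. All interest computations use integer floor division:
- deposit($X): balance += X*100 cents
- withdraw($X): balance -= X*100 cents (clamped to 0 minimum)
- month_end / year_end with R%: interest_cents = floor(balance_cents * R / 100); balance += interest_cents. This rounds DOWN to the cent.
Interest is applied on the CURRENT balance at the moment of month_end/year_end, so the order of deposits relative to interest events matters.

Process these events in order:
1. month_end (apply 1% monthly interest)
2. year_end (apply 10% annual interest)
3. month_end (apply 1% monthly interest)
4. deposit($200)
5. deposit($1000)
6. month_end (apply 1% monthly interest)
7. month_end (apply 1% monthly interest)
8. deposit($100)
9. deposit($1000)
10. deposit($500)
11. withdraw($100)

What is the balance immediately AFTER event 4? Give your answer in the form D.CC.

Answer: 312.21

Derivation:
After 1 (month_end (apply 1% monthly interest)): balance=$101.00 total_interest=$1.00
After 2 (year_end (apply 10% annual interest)): balance=$111.10 total_interest=$11.10
After 3 (month_end (apply 1% monthly interest)): balance=$112.21 total_interest=$12.21
After 4 (deposit($200)): balance=$312.21 total_interest=$12.21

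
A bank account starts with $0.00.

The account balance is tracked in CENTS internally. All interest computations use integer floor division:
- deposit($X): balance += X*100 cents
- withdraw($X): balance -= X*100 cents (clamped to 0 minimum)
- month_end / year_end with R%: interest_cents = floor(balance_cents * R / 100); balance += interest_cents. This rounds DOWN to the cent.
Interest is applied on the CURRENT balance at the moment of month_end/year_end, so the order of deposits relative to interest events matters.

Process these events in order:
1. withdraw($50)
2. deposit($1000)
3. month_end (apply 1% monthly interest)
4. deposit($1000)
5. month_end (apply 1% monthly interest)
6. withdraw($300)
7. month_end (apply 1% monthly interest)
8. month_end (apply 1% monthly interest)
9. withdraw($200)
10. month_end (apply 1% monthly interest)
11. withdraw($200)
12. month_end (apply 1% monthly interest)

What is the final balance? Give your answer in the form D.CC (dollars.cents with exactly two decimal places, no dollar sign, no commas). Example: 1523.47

Answer: 1394.31

Derivation:
After 1 (withdraw($50)): balance=$0.00 total_interest=$0.00
After 2 (deposit($1000)): balance=$1000.00 total_interest=$0.00
After 3 (month_end (apply 1% monthly interest)): balance=$1010.00 total_interest=$10.00
After 4 (deposit($1000)): balance=$2010.00 total_interest=$10.00
After 5 (month_end (apply 1% monthly interest)): balance=$2030.10 total_interest=$30.10
After 6 (withdraw($300)): balance=$1730.10 total_interest=$30.10
After 7 (month_end (apply 1% monthly interest)): balance=$1747.40 total_interest=$47.40
After 8 (month_end (apply 1% monthly interest)): balance=$1764.87 total_interest=$64.87
After 9 (withdraw($200)): balance=$1564.87 total_interest=$64.87
After 10 (month_end (apply 1% monthly interest)): balance=$1580.51 total_interest=$80.51
After 11 (withdraw($200)): balance=$1380.51 total_interest=$80.51
After 12 (month_end (apply 1% monthly interest)): balance=$1394.31 total_interest=$94.31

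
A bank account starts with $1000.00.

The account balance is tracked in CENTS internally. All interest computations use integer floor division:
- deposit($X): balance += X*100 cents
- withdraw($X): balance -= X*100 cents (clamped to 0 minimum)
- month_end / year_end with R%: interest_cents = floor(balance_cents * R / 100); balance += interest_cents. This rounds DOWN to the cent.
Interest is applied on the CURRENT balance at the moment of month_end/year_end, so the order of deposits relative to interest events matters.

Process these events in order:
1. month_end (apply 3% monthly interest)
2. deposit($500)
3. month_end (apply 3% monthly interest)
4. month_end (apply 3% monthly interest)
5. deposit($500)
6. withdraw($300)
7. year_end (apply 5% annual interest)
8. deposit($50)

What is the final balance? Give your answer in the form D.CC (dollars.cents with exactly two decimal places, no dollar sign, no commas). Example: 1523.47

After 1 (month_end (apply 3% monthly interest)): balance=$1030.00 total_interest=$30.00
After 2 (deposit($500)): balance=$1530.00 total_interest=$30.00
After 3 (month_end (apply 3% monthly interest)): balance=$1575.90 total_interest=$75.90
After 4 (month_end (apply 3% monthly interest)): balance=$1623.17 total_interest=$123.17
After 5 (deposit($500)): balance=$2123.17 total_interest=$123.17
After 6 (withdraw($300)): balance=$1823.17 total_interest=$123.17
After 7 (year_end (apply 5% annual interest)): balance=$1914.32 total_interest=$214.32
After 8 (deposit($50)): balance=$1964.32 total_interest=$214.32

Answer: 1964.32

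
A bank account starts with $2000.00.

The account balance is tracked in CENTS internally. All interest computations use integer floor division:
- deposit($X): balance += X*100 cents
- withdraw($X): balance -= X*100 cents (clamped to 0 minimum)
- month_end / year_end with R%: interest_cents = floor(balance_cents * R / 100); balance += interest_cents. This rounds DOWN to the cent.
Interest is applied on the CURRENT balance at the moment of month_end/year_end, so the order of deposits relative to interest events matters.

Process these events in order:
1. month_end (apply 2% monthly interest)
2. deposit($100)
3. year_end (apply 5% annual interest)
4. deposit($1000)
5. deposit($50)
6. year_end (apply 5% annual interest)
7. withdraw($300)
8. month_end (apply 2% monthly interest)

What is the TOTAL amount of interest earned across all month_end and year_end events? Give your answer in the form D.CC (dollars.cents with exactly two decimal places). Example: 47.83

Answer: 375.08

Derivation:
After 1 (month_end (apply 2% monthly interest)): balance=$2040.00 total_interest=$40.00
After 2 (deposit($100)): balance=$2140.00 total_interest=$40.00
After 3 (year_end (apply 5% annual interest)): balance=$2247.00 total_interest=$147.00
After 4 (deposit($1000)): balance=$3247.00 total_interest=$147.00
After 5 (deposit($50)): balance=$3297.00 total_interest=$147.00
After 6 (year_end (apply 5% annual interest)): balance=$3461.85 total_interest=$311.85
After 7 (withdraw($300)): balance=$3161.85 total_interest=$311.85
After 8 (month_end (apply 2% monthly interest)): balance=$3225.08 total_interest=$375.08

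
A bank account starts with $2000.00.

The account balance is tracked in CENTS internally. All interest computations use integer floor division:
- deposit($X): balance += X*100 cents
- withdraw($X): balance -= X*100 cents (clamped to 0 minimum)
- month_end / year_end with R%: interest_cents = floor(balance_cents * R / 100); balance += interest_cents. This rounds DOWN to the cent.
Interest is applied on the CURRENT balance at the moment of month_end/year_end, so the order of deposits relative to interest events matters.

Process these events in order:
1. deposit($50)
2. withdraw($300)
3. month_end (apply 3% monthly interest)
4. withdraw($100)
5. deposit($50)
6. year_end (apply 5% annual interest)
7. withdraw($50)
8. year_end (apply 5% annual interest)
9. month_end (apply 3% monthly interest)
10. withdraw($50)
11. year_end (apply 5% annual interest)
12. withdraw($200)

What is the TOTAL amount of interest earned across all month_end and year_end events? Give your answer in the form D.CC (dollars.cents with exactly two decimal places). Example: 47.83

After 1 (deposit($50)): balance=$2050.00 total_interest=$0.00
After 2 (withdraw($300)): balance=$1750.00 total_interest=$0.00
After 3 (month_end (apply 3% monthly interest)): balance=$1802.50 total_interest=$52.50
After 4 (withdraw($100)): balance=$1702.50 total_interest=$52.50
After 5 (deposit($50)): balance=$1752.50 total_interest=$52.50
After 6 (year_end (apply 5% annual interest)): balance=$1840.12 total_interest=$140.12
After 7 (withdraw($50)): balance=$1790.12 total_interest=$140.12
After 8 (year_end (apply 5% annual interest)): balance=$1879.62 total_interest=$229.62
After 9 (month_end (apply 3% monthly interest)): balance=$1936.00 total_interest=$286.00
After 10 (withdraw($50)): balance=$1886.00 total_interest=$286.00
After 11 (year_end (apply 5% annual interest)): balance=$1980.30 total_interest=$380.30
After 12 (withdraw($200)): balance=$1780.30 total_interest=$380.30

Answer: 380.30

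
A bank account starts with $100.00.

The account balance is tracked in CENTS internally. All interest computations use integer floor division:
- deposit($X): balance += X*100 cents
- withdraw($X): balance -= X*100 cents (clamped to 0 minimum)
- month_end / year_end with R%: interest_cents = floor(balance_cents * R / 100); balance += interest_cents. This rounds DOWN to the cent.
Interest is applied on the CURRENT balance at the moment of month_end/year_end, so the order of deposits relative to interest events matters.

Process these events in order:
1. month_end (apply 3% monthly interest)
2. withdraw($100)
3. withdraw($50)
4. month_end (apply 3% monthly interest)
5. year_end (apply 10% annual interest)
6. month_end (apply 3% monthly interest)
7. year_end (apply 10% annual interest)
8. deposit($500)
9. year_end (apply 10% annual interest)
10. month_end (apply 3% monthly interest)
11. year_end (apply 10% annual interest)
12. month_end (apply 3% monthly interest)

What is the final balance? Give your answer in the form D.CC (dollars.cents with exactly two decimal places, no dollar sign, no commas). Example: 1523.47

After 1 (month_end (apply 3% monthly interest)): balance=$103.00 total_interest=$3.00
After 2 (withdraw($100)): balance=$3.00 total_interest=$3.00
After 3 (withdraw($50)): balance=$0.00 total_interest=$3.00
After 4 (month_end (apply 3% monthly interest)): balance=$0.00 total_interest=$3.00
After 5 (year_end (apply 10% annual interest)): balance=$0.00 total_interest=$3.00
After 6 (month_end (apply 3% monthly interest)): balance=$0.00 total_interest=$3.00
After 7 (year_end (apply 10% annual interest)): balance=$0.00 total_interest=$3.00
After 8 (deposit($500)): balance=$500.00 total_interest=$3.00
After 9 (year_end (apply 10% annual interest)): balance=$550.00 total_interest=$53.00
After 10 (month_end (apply 3% monthly interest)): balance=$566.50 total_interest=$69.50
After 11 (year_end (apply 10% annual interest)): balance=$623.15 total_interest=$126.15
After 12 (month_end (apply 3% monthly interest)): balance=$641.84 total_interest=$144.84

Answer: 641.84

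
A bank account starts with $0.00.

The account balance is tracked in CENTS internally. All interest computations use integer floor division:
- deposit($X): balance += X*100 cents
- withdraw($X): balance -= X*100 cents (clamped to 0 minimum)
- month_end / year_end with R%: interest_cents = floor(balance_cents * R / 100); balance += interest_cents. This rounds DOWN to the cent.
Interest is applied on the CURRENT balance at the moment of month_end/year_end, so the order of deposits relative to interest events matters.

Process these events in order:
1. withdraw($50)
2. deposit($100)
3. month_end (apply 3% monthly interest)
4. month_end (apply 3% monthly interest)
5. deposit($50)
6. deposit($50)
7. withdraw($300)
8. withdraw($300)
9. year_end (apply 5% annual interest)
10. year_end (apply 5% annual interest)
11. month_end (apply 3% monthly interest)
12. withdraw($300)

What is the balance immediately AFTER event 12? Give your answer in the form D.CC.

After 1 (withdraw($50)): balance=$0.00 total_interest=$0.00
After 2 (deposit($100)): balance=$100.00 total_interest=$0.00
After 3 (month_end (apply 3% monthly interest)): balance=$103.00 total_interest=$3.00
After 4 (month_end (apply 3% monthly interest)): balance=$106.09 total_interest=$6.09
After 5 (deposit($50)): balance=$156.09 total_interest=$6.09
After 6 (deposit($50)): balance=$206.09 total_interest=$6.09
After 7 (withdraw($300)): balance=$0.00 total_interest=$6.09
After 8 (withdraw($300)): balance=$0.00 total_interest=$6.09
After 9 (year_end (apply 5% annual interest)): balance=$0.00 total_interest=$6.09
After 10 (year_end (apply 5% annual interest)): balance=$0.00 total_interest=$6.09
After 11 (month_end (apply 3% monthly interest)): balance=$0.00 total_interest=$6.09
After 12 (withdraw($300)): balance=$0.00 total_interest=$6.09

Answer: 0.00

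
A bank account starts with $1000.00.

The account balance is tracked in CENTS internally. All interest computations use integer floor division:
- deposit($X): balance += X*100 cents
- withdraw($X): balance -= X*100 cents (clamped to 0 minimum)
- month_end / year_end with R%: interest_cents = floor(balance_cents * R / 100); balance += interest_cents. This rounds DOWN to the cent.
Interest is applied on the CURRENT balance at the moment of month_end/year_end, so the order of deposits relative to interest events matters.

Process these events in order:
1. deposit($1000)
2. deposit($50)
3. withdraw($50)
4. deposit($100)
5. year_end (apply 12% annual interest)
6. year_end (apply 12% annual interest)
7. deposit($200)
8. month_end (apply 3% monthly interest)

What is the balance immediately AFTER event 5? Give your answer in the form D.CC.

Answer: 2352.00

Derivation:
After 1 (deposit($1000)): balance=$2000.00 total_interest=$0.00
After 2 (deposit($50)): balance=$2050.00 total_interest=$0.00
After 3 (withdraw($50)): balance=$2000.00 total_interest=$0.00
After 4 (deposit($100)): balance=$2100.00 total_interest=$0.00
After 5 (year_end (apply 12% annual interest)): balance=$2352.00 total_interest=$252.00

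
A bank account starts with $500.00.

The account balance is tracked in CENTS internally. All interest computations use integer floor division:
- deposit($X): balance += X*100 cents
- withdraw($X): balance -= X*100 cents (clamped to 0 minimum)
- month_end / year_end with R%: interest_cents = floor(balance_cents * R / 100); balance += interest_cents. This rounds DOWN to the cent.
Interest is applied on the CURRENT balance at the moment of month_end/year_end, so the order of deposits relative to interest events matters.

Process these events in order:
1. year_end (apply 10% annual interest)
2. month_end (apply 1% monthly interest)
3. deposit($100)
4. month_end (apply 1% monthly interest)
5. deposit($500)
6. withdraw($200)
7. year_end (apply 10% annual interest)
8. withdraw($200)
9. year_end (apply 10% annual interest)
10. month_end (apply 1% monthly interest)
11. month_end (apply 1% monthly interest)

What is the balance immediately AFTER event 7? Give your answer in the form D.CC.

Answer: 1058.25

Derivation:
After 1 (year_end (apply 10% annual interest)): balance=$550.00 total_interest=$50.00
After 2 (month_end (apply 1% monthly interest)): balance=$555.50 total_interest=$55.50
After 3 (deposit($100)): balance=$655.50 total_interest=$55.50
After 4 (month_end (apply 1% monthly interest)): balance=$662.05 total_interest=$62.05
After 5 (deposit($500)): balance=$1162.05 total_interest=$62.05
After 6 (withdraw($200)): balance=$962.05 total_interest=$62.05
After 7 (year_end (apply 10% annual interest)): balance=$1058.25 total_interest=$158.25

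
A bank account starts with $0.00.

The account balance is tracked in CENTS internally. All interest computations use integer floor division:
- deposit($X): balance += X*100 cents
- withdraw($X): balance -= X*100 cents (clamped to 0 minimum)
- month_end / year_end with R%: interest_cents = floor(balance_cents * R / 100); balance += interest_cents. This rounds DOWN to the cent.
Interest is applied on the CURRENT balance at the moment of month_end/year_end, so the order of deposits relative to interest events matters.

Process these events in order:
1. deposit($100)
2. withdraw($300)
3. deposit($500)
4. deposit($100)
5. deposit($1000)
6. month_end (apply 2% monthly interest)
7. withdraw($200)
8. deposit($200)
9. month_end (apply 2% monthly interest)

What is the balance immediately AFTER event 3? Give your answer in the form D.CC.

Answer: 500.00

Derivation:
After 1 (deposit($100)): balance=$100.00 total_interest=$0.00
After 2 (withdraw($300)): balance=$0.00 total_interest=$0.00
After 3 (deposit($500)): balance=$500.00 total_interest=$0.00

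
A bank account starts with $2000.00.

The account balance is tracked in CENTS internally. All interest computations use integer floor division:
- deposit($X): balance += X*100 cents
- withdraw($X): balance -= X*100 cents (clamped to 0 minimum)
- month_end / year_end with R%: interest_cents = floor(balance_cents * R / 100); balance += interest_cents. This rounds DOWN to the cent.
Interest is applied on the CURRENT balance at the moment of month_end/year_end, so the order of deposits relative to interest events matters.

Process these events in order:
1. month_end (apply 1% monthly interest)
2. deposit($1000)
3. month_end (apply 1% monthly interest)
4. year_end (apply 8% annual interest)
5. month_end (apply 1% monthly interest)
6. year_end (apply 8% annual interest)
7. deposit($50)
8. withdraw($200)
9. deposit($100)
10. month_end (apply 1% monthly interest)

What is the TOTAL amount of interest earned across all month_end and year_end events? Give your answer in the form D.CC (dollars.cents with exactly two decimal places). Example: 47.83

Answer: 628.75

Derivation:
After 1 (month_end (apply 1% monthly interest)): balance=$2020.00 total_interest=$20.00
After 2 (deposit($1000)): balance=$3020.00 total_interest=$20.00
After 3 (month_end (apply 1% monthly interest)): balance=$3050.20 total_interest=$50.20
After 4 (year_end (apply 8% annual interest)): balance=$3294.21 total_interest=$294.21
After 5 (month_end (apply 1% monthly interest)): balance=$3327.15 total_interest=$327.15
After 6 (year_end (apply 8% annual interest)): balance=$3593.32 total_interest=$593.32
After 7 (deposit($50)): balance=$3643.32 total_interest=$593.32
After 8 (withdraw($200)): balance=$3443.32 total_interest=$593.32
After 9 (deposit($100)): balance=$3543.32 total_interest=$593.32
After 10 (month_end (apply 1% monthly interest)): balance=$3578.75 total_interest=$628.75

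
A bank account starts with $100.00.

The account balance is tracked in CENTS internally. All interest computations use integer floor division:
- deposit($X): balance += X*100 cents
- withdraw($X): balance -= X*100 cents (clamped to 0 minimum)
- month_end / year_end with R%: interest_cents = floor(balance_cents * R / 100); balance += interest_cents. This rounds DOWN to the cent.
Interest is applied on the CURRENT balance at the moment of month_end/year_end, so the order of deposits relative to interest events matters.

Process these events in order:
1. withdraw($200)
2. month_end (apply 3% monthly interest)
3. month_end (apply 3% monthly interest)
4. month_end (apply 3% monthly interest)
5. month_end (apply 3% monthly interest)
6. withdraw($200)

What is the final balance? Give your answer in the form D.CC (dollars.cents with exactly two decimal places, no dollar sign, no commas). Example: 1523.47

Answer: 0.00

Derivation:
After 1 (withdraw($200)): balance=$0.00 total_interest=$0.00
After 2 (month_end (apply 3% monthly interest)): balance=$0.00 total_interest=$0.00
After 3 (month_end (apply 3% monthly interest)): balance=$0.00 total_interest=$0.00
After 4 (month_end (apply 3% monthly interest)): balance=$0.00 total_interest=$0.00
After 5 (month_end (apply 3% monthly interest)): balance=$0.00 total_interest=$0.00
After 6 (withdraw($200)): balance=$0.00 total_interest=$0.00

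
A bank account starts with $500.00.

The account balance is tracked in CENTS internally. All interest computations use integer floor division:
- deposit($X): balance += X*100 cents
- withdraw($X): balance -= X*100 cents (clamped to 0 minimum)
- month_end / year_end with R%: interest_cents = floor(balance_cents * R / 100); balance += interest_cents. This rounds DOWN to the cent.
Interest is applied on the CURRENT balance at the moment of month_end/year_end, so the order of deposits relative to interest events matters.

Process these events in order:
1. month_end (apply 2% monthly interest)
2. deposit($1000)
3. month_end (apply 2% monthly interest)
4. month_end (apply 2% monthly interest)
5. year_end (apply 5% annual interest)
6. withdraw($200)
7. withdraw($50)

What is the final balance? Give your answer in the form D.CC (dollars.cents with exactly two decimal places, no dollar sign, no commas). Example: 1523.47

Answer: 1399.55

Derivation:
After 1 (month_end (apply 2% monthly interest)): balance=$510.00 total_interest=$10.00
After 2 (deposit($1000)): balance=$1510.00 total_interest=$10.00
After 3 (month_end (apply 2% monthly interest)): balance=$1540.20 total_interest=$40.20
After 4 (month_end (apply 2% monthly interest)): balance=$1571.00 total_interest=$71.00
After 5 (year_end (apply 5% annual interest)): balance=$1649.55 total_interest=$149.55
After 6 (withdraw($200)): balance=$1449.55 total_interest=$149.55
After 7 (withdraw($50)): balance=$1399.55 total_interest=$149.55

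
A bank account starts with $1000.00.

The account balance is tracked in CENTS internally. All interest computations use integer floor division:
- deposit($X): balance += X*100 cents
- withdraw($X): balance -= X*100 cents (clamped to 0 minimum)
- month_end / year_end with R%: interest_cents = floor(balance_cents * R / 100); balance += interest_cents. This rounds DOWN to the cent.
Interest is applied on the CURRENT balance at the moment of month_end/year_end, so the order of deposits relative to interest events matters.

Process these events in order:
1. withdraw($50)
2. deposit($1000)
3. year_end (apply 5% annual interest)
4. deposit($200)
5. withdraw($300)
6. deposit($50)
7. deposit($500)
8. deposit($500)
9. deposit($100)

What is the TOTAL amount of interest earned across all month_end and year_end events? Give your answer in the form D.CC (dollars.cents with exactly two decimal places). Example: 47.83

Answer: 97.50

Derivation:
After 1 (withdraw($50)): balance=$950.00 total_interest=$0.00
After 2 (deposit($1000)): balance=$1950.00 total_interest=$0.00
After 3 (year_end (apply 5% annual interest)): balance=$2047.50 total_interest=$97.50
After 4 (deposit($200)): balance=$2247.50 total_interest=$97.50
After 5 (withdraw($300)): balance=$1947.50 total_interest=$97.50
After 6 (deposit($50)): balance=$1997.50 total_interest=$97.50
After 7 (deposit($500)): balance=$2497.50 total_interest=$97.50
After 8 (deposit($500)): balance=$2997.50 total_interest=$97.50
After 9 (deposit($100)): balance=$3097.50 total_interest=$97.50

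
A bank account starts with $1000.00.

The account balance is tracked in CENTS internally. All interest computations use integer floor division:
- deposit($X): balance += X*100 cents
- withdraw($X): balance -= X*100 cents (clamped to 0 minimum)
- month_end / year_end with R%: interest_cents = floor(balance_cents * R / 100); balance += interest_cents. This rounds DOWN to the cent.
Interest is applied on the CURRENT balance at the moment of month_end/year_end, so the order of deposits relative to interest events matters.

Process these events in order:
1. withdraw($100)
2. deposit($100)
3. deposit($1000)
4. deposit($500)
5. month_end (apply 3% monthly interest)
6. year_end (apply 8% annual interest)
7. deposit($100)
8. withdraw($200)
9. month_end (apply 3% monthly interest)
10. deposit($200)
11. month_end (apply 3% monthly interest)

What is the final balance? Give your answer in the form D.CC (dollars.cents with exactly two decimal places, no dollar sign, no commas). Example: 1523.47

After 1 (withdraw($100)): balance=$900.00 total_interest=$0.00
After 2 (deposit($100)): balance=$1000.00 total_interest=$0.00
After 3 (deposit($1000)): balance=$2000.00 total_interest=$0.00
After 4 (deposit($500)): balance=$2500.00 total_interest=$0.00
After 5 (month_end (apply 3% monthly interest)): balance=$2575.00 total_interest=$75.00
After 6 (year_end (apply 8% annual interest)): balance=$2781.00 total_interest=$281.00
After 7 (deposit($100)): balance=$2881.00 total_interest=$281.00
After 8 (withdraw($200)): balance=$2681.00 total_interest=$281.00
After 9 (month_end (apply 3% monthly interest)): balance=$2761.43 total_interest=$361.43
After 10 (deposit($200)): balance=$2961.43 total_interest=$361.43
After 11 (month_end (apply 3% monthly interest)): balance=$3050.27 total_interest=$450.27

Answer: 3050.27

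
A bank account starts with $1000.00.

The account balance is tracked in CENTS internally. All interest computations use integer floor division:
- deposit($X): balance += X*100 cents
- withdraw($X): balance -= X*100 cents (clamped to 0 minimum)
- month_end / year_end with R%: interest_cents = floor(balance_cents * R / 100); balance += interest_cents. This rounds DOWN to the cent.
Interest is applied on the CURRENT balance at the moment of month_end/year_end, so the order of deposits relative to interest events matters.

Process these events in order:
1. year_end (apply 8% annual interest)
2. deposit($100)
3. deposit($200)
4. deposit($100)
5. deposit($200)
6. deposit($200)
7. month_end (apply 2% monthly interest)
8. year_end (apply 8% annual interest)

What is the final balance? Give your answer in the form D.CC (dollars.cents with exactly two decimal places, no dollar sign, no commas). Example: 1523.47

Answer: 2071.00

Derivation:
After 1 (year_end (apply 8% annual interest)): balance=$1080.00 total_interest=$80.00
After 2 (deposit($100)): balance=$1180.00 total_interest=$80.00
After 3 (deposit($200)): balance=$1380.00 total_interest=$80.00
After 4 (deposit($100)): balance=$1480.00 total_interest=$80.00
After 5 (deposit($200)): balance=$1680.00 total_interest=$80.00
After 6 (deposit($200)): balance=$1880.00 total_interest=$80.00
After 7 (month_end (apply 2% monthly interest)): balance=$1917.60 total_interest=$117.60
After 8 (year_end (apply 8% annual interest)): balance=$2071.00 total_interest=$271.00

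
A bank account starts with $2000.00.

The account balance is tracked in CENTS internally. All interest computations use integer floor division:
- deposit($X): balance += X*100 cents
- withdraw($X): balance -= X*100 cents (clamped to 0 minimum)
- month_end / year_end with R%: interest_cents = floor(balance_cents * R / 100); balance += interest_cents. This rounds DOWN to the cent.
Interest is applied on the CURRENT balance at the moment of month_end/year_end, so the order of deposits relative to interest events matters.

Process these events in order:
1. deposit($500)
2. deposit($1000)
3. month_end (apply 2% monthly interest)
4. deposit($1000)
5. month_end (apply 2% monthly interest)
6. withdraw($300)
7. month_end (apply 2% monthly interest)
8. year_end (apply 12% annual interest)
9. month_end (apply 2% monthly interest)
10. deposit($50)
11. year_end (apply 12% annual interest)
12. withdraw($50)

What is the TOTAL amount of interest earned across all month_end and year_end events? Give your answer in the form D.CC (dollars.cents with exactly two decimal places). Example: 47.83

Answer: 1497.94

Derivation:
After 1 (deposit($500)): balance=$2500.00 total_interest=$0.00
After 2 (deposit($1000)): balance=$3500.00 total_interest=$0.00
After 3 (month_end (apply 2% monthly interest)): balance=$3570.00 total_interest=$70.00
After 4 (deposit($1000)): balance=$4570.00 total_interest=$70.00
After 5 (month_end (apply 2% monthly interest)): balance=$4661.40 total_interest=$161.40
After 6 (withdraw($300)): balance=$4361.40 total_interest=$161.40
After 7 (month_end (apply 2% monthly interest)): balance=$4448.62 total_interest=$248.62
After 8 (year_end (apply 12% annual interest)): balance=$4982.45 total_interest=$782.45
After 9 (month_end (apply 2% monthly interest)): balance=$5082.09 total_interest=$882.09
After 10 (deposit($50)): balance=$5132.09 total_interest=$882.09
After 11 (year_end (apply 12% annual interest)): balance=$5747.94 total_interest=$1497.94
After 12 (withdraw($50)): balance=$5697.94 total_interest=$1497.94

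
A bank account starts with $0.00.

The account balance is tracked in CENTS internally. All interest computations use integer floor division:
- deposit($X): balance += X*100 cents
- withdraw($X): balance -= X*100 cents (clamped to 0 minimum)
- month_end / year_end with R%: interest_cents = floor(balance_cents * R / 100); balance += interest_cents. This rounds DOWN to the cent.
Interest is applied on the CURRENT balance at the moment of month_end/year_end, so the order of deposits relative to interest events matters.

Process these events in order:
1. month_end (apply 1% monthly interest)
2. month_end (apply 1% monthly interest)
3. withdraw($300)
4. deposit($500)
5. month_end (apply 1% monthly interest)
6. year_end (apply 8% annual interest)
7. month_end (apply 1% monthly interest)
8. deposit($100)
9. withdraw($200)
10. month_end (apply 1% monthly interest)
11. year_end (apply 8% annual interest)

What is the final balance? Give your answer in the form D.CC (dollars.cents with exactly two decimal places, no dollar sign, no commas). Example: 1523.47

After 1 (month_end (apply 1% monthly interest)): balance=$0.00 total_interest=$0.00
After 2 (month_end (apply 1% monthly interest)): balance=$0.00 total_interest=$0.00
After 3 (withdraw($300)): balance=$0.00 total_interest=$0.00
After 4 (deposit($500)): balance=$500.00 total_interest=$0.00
After 5 (month_end (apply 1% monthly interest)): balance=$505.00 total_interest=$5.00
After 6 (year_end (apply 8% annual interest)): balance=$545.40 total_interest=$45.40
After 7 (month_end (apply 1% monthly interest)): balance=$550.85 total_interest=$50.85
After 8 (deposit($100)): balance=$650.85 total_interest=$50.85
After 9 (withdraw($200)): balance=$450.85 total_interest=$50.85
After 10 (month_end (apply 1% monthly interest)): balance=$455.35 total_interest=$55.35
After 11 (year_end (apply 8% annual interest)): balance=$491.77 total_interest=$91.77

Answer: 491.77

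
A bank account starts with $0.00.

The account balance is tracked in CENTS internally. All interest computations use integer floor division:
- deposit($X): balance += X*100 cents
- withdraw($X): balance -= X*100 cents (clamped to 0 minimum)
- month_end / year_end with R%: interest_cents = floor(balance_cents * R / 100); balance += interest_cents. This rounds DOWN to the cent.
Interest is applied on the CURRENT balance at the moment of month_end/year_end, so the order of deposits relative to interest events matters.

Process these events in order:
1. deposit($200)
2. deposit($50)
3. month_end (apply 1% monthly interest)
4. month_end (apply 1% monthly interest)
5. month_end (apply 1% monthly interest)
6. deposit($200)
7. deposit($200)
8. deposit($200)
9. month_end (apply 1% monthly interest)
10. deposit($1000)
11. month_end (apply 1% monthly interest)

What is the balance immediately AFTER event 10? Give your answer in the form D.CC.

Answer: 1866.14

Derivation:
After 1 (deposit($200)): balance=$200.00 total_interest=$0.00
After 2 (deposit($50)): balance=$250.00 total_interest=$0.00
After 3 (month_end (apply 1% monthly interest)): balance=$252.50 total_interest=$2.50
After 4 (month_end (apply 1% monthly interest)): balance=$255.02 total_interest=$5.02
After 5 (month_end (apply 1% monthly interest)): balance=$257.57 total_interest=$7.57
After 6 (deposit($200)): balance=$457.57 total_interest=$7.57
After 7 (deposit($200)): balance=$657.57 total_interest=$7.57
After 8 (deposit($200)): balance=$857.57 total_interest=$7.57
After 9 (month_end (apply 1% monthly interest)): balance=$866.14 total_interest=$16.14
After 10 (deposit($1000)): balance=$1866.14 total_interest=$16.14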